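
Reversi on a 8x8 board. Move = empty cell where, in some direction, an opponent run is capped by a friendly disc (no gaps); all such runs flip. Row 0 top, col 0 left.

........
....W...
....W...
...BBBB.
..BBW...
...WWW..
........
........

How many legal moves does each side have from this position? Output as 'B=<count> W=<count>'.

-- B to move --
(0,3): no bracket -> illegal
(0,4): flips 2 -> legal
(0,5): no bracket -> illegal
(1,3): flips 1 -> legal
(1,5): flips 1 -> legal
(2,3): no bracket -> illegal
(2,5): no bracket -> illegal
(4,5): flips 1 -> legal
(4,6): no bracket -> illegal
(5,2): no bracket -> illegal
(5,6): no bracket -> illegal
(6,2): flips 2 -> legal
(6,3): flips 1 -> legal
(6,4): flips 3 -> legal
(6,5): flips 1 -> legal
(6,6): flips 2 -> legal
B mobility = 9
-- W to move --
(2,2): flips 1 -> legal
(2,3): flips 2 -> legal
(2,5): no bracket -> illegal
(2,6): flips 1 -> legal
(2,7): no bracket -> illegal
(3,1): flips 1 -> legal
(3,2): flips 1 -> legal
(3,7): no bracket -> illegal
(4,1): flips 2 -> legal
(4,5): no bracket -> illegal
(4,6): flips 1 -> legal
(4,7): no bracket -> illegal
(5,1): flips 2 -> legal
(5,2): no bracket -> illegal
W mobility = 8

Answer: B=9 W=8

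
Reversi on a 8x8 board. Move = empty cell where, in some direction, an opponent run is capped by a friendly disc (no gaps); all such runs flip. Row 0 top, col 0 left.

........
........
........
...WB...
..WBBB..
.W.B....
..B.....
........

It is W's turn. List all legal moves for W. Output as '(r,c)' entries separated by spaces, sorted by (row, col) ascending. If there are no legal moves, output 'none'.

(2,3): no bracket -> illegal
(2,4): no bracket -> illegal
(2,5): no bracket -> illegal
(3,2): no bracket -> illegal
(3,5): flips 1 -> legal
(3,6): no bracket -> illegal
(4,6): flips 3 -> legal
(5,2): no bracket -> illegal
(5,4): no bracket -> illegal
(5,5): flips 1 -> legal
(5,6): no bracket -> illegal
(6,1): no bracket -> illegal
(6,3): flips 2 -> legal
(6,4): flips 1 -> legal
(7,1): no bracket -> illegal
(7,2): no bracket -> illegal
(7,3): flips 1 -> legal

Answer: (3,5) (4,6) (5,5) (6,3) (6,4) (7,3)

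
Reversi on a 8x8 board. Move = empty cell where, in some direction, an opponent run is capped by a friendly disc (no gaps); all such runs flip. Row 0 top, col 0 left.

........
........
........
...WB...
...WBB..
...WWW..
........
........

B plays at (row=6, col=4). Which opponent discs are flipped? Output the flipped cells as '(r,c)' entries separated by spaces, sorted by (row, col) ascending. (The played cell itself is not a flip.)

Dir NW: opp run (5,3), next='.' -> no flip
Dir N: opp run (5,4) capped by B -> flip
Dir NE: opp run (5,5), next='.' -> no flip
Dir W: first cell '.' (not opp) -> no flip
Dir E: first cell '.' (not opp) -> no flip
Dir SW: first cell '.' (not opp) -> no flip
Dir S: first cell '.' (not opp) -> no flip
Dir SE: first cell '.' (not opp) -> no flip

Answer: (5,4)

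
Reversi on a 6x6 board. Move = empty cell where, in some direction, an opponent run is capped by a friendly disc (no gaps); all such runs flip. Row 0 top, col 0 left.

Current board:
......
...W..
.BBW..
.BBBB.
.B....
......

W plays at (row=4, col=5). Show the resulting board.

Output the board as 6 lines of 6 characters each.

Place W at (4,5); scan 8 dirs for brackets.
Dir NW: opp run (3,4) capped by W -> flip
Dir N: first cell '.' (not opp) -> no flip
Dir NE: edge -> no flip
Dir W: first cell '.' (not opp) -> no flip
Dir E: edge -> no flip
Dir SW: first cell '.' (not opp) -> no flip
Dir S: first cell '.' (not opp) -> no flip
Dir SE: edge -> no flip
All flips: (3,4)

Answer: ......
...W..
.BBW..
.BBBW.
.B...W
......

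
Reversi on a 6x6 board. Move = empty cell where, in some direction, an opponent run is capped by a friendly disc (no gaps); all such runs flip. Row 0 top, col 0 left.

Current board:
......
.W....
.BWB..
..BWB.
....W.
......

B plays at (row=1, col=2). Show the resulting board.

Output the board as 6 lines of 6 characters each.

Answer: ......
.WB...
.BBB..
..BWB.
....W.
......

Derivation:
Place B at (1,2); scan 8 dirs for brackets.
Dir NW: first cell '.' (not opp) -> no flip
Dir N: first cell '.' (not opp) -> no flip
Dir NE: first cell '.' (not opp) -> no flip
Dir W: opp run (1,1), next='.' -> no flip
Dir E: first cell '.' (not opp) -> no flip
Dir SW: first cell 'B' (not opp) -> no flip
Dir S: opp run (2,2) capped by B -> flip
Dir SE: first cell 'B' (not opp) -> no flip
All flips: (2,2)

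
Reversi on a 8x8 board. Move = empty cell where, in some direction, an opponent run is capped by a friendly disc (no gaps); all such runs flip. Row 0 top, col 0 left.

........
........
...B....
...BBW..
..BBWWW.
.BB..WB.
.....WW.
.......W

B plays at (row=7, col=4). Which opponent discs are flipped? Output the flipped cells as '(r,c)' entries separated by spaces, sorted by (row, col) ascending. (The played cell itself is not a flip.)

Dir NW: first cell '.' (not opp) -> no flip
Dir N: first cell '.' (not opp) -> no flip
Dir NE: opp run (6,5) capped by B -> flip
Dir W: first cell '.' (not opp) -> no flip
Dir E: first cell '.' (not opp) -> no flip
Dir SW: edge -> no flip
Dir S: edge -> no flip
Dir SE: edge -> no flip

Answer: (6,5)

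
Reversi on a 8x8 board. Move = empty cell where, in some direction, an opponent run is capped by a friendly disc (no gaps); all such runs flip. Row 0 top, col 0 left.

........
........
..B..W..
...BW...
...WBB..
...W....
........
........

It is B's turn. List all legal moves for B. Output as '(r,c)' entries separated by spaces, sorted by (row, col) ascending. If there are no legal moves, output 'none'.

Answer: (2,3) (2,4) (3,5) (4,2) (6,2) (6,3)

Derivation:
(1,4): no bracket -> illegal
(1,5): no bracket -> illegal
(1,6): no bracket -> illegal
(2,3): flips 1 -> legal
(2,4): flips 1 -> legal
(2,6): no bracket -> illegal
(3,2): no bracket -> illegal
(3,5): flips 1 -> legal
(3,6): no bracket -> illegal
(4,2): flips 1 -> legal
(5,2): no bracket -> illegal
(5,4): no bracket -> illegal
(6,2): flips 1 -> legal
(6,3): flips 2 -> legal
(6,4): no bracket -> illegal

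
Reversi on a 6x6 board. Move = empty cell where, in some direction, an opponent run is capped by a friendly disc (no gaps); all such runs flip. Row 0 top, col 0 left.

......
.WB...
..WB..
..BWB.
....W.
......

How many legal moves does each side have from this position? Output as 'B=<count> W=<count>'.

Answer: B=4 W=6

Derivation:
-- B to move --
(0,0): no bracket -> illegal
(0,1): no bracket -> illegal
(0,2): no bracket -> illegal
(1,0): flips 1 -> legal
(1,3): no bracket -> illegal
(2,0): no bracket -> illegal
(2,1): flips 1 -> legal
(2,4): no bracket -> illegal
(3,1): no bracket -> illegal
(3,5): no bracket -> illegal
(4,2): no bracket -> illegal
(4,3): flips 1 -> legal
(4,5): no bracket -> illegal
(5,3): no bracket -> illegal
(5,4): flips 1 -> legal
(5,5): no bracket -> illegal
B mobility = 4
-- W to move --
(0,1): no bracket -> illegal
(0,2): flips 1 -> legal
(0,3): no bracket -> illegal
(1,3): flips 2 -> legal
(1,4): no bracket -> illegal
(2,1): no bracket -> illegal
(2,4): flips 2 -> legal
(2,5): no bracket -> illegal
(3,1): flips 1 -> legal
(3,5): flips 1 -> legal
(4,1): no bracket -> illegal
(4,2): flips 1 -> legal
(4,3): no bracket -> illegal
(4,5): no bracket -> illegal
W mobility = 6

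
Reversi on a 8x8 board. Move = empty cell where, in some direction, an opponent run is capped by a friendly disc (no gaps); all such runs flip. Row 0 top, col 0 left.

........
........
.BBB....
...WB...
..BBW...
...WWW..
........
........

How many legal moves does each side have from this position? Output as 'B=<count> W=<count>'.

-- B to move --
(2,4): flips 1 -> legal
(3,2): flips 1 -> legal
(3,5): no bracket -> illegal
(4,5): flips 1 -> legal
(4,6): no bracket -> illegal
(5,2): no bracket -> illegal
(5,6): no bracket -> illegal
(6,2): no bracket -> illegal
(6,3): flips 1 -> legal
(6,4): flips 3 -> legal
(6,5): flips 1 -> legal
(6,6): flips 3 -> legal
B mobility = 7
-- W to move --
(1,0): no bracket -> illegal
(1,1): flips 1 -> legal
(1,2): no bracket -> illegal
(1,3): flips 1 -> legal
(1,4): no bracket -> illegal
(2,0): no bracket -> illegal
(2,4): flips 1 -> legal
(2,5): no bracket -> illegal
(3,0): no bracket -> illegal
(3,1): flips 1 -> legal
(3,2): flips 1 -> legal
(3,5): flips 1 -> legal
(4,1): flips 2 -> legal
(4,5): no bracket -> illegal
(5,1): flips 1 -> legal
(5,2): no bracket -> illegal
W mobility = 8

Answer: B=7 W=8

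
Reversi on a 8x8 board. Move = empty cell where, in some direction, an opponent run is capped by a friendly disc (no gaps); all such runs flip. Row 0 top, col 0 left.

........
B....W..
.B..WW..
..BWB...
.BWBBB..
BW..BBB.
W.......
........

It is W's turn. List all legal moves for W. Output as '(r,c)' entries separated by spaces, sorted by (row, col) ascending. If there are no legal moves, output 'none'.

Answer: (2,2) (3,1) (3,5) (4,0) (4,6) (5,2) (5,3) (6,4) (6,6)

Derivation:
(0,0): no bracket -> illegal
(0,1): no bracket -> illegal
(1,1): no bracket -> illegal
(1,2): no bracket -> illegal
(2,0): no bracket -> illegal
(2,2): flips 1 -> legal
(2,3): no bracket -> illegal
(3,0): no bracket -> illegal
(3,1): flips 2 -> legal
(3,5): flips 1 -> legal
(3,6): no bracket -> illegal
(4,0): flips 2 -> legal
(4,6): flips 3 -> legal
(4,7): no bracket -> illegal
(5,2): flips 2 -> legal
(5,3): flips 1 -> legal
(5,7): no bracket -> illegal
(6,1): no bracket -> illegal
(6,3): no bracket -> illegal
(6,4): flips 3 -> legal
(6,5): no bracket -> illegal
(6,6): flips 2 -> legal
(6,7): no bracket -> illegal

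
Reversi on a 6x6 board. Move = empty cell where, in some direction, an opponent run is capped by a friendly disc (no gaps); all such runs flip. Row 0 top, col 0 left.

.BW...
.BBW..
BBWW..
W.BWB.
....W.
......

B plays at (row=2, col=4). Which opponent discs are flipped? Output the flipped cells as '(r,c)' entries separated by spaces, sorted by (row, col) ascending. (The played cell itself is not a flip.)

Dir NW: opp run (1,3) (0,2), next=edge -> no flip
Dir N: first cell '.' (not opp) -> no flip
Dir NE: first cell '.' (not opp) -> no flip
Dir W: opp run (2,3) (2,2) capped by B -> flip
Dir E: first cell '.' (not opp) -> no flip
Dir SW: opp run (3,3), next='.' -> no flip
Dir S: first cell 'B' (not opp) -> no flip
Dir SE: first cell '.' (not opp) -> no flip

Answer: (2,2) (2,3)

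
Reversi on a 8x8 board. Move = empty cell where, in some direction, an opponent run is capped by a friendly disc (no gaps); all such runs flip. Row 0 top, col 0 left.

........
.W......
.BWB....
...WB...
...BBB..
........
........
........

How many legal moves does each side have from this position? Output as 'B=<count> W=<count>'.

-- B to move --
(0,0): flips 3 -> legal
(0,1): flips 1 -> legal
(0,2): no bracket -> illegal
(1,0): no bracket -> illegal
(1,2): no bracket -> illegal
(1,3): no bracket -> illegal
(2,0): no bracket -> illegal
(2,4): no bracket -> illegal
(3,1): no bracket -> illegal
(3,2): flips 1 -> legal
(4,2): no bracket -> illegal
B mobility = 3
-- W to move --
(1,0): no bracket -> illegal
(1,2): no bracket -> illegal
(1,3): flips 1 -> legal
(1,4): no bracket -> illegal
(2,0): flips 1 -> legal
(2,4): flips 1 -> legal
(2,5): no bracket -> illegal
(3,0): no bracket -> illegal
(3,1): flips 1 -> legal
(3,2): no bracket -> illegal
(3,5): flips 1 -> legal
(3,6): no bracket -> illegal
(4,2): no bracket -> illegal
(4,6): no bracket -> illegal
(5,2): no bracket -> illegal
(5,3): flips 1 -> legal
(5,4): no bracket -> illegal
(5,5): flips 1 -> legal
(5,6): no bracket -> illegal
W mobility = 7

Answer: B=3 W=7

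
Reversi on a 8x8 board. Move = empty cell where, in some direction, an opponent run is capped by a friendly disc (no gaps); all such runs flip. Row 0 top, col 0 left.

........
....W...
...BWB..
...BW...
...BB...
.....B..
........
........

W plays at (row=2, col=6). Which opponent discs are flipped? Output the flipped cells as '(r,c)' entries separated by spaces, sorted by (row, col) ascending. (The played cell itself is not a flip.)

Dir NW: first cell '.' (not opp) -> no flip
Dir N: first cell '.' (not opp) -> no flip
Dir NE: first cell '.' (not opp) -> no flip
Dir W: opp run (2,5) capped by W -> flip
Dir E: first cell '.' (not opp) -> no flip
Dir SW: first cell '.' (not opp) -> no flip
Dir S: first cell '.' (not opp) -> no flip
Dir SE: first cell '.' (not opp) -> no flip

Answer: (2,5)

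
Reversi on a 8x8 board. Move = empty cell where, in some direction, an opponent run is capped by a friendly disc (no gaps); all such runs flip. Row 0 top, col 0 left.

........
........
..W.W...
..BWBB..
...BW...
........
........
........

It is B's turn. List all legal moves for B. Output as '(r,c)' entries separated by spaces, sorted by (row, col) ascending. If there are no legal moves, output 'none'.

Answer: (1,2) (1,3) (1,4) (2,3) (4,5) (5,3) (5,4)

Derivation:
(1,1): no bracket -> illegal
(1,2): flips 1 -> legal
(1,3): flips 1 -> legal
(1,4): flips 1 -> legal
(1,5): no bracket -> illegal
(2,1): no bracket -> illegal
(2,3): flips 1 -> legal
(2,5): no bracket -> illegal
(3,1): no bracket -> illegal
(4,2): no bracket -> illegal
(4,5): flips 1 -> legal
(5,3): flips 1 -> legal
(5,4): flips 1 -> legal
(5,5): no bracket -> illegal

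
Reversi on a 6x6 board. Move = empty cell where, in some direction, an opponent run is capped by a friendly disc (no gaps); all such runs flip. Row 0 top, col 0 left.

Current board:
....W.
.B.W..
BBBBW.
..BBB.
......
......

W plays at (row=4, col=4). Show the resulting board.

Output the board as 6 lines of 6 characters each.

Answer: ....W.
.B.W..
BBBBW.
..BBW.
....W.
......

Derivation:
Place W at (4,4); scan 8 dirs for brackets.
Dir NW: opp run (3,3) (2,2) (1,1), next='.' -> no flip
Dir N: opp run (3,4) capped by W -> flip
Dir NE: first cell '.' (not opp) -> no flip
Dir W: first cell '.' (not opp) -> no flip
Dir E: first cell '.' (not opp) -> no flip
Dir SW: first cell '.' (not opp) -> no flip
Dir S: first cell '.' (not opp) -> no flip
Dir SE: first cell '.' (not opp) -> no flip
All flips: (3,4)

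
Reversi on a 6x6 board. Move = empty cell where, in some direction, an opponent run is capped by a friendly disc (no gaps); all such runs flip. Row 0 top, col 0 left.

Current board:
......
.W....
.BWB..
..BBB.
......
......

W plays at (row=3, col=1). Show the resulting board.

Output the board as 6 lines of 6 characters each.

Answer: ......
.W....
.WWB..
.WBBB.
......
......

Derivation:
Place W at (3,1); scan 8 dirs for brackets.
Dir NW: first cell '.' (not opp) -> no flip
Dir N: opp run (2,1) capped by W -> flip
Dir NE: first cell 'W' (not opp) -> no flip
Dir W: first cell '.' (not opp) -> no flip
Dir E: opp run (3,2) (3,3) (3,4), next='.' -> no flip
Dir SW: first cell '.' (not opp) -> no flip
Dir S: first cell '.' (not opp) -> no flip
Dir SE: first cell '.' (not opp) -> no flip
All flips: (2,1)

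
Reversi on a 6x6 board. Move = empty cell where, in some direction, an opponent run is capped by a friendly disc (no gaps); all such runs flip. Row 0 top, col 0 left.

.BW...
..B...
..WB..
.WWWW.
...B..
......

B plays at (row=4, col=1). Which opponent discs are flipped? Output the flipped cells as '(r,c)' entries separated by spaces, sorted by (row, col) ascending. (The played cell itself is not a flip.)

Dir NW: first cell '.' (not opp) -> no flip
Dir N: opp run (3,1), next='.' -> no flip
Dir NE: opp run (3,2) capped by B -> flip
Dir W: first cell '.' (not opp) -> no flip
Dir E: first cell '.' (not opp) -> no flip
Dir SW: first cell '.' (not opp) -> no flip
Dir S: first cell '.' (not opp) -> no flip
Dir SE: first cell '.' (not opp) -> no flip

Answer: (3,2)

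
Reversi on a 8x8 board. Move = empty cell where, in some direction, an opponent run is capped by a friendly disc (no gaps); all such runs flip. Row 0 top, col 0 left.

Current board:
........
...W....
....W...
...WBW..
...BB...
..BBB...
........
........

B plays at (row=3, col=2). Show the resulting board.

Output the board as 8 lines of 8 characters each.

Answer: ........
...W....
....W...
..BBBW..
...BB...
..BBB...
........
........

Derivation:
Place B at (3,2); scan 8 dirs for brackets.
Dir NW: first cell '.' (not opp) -> no flip
Dir N: first cell '.' (not opp) -> no flip
Dir NE: first cell '.' (not opp) -> no flip
Dir W: first cell '.' (not opp) -> no flip
Dir E: opp run (3,3) capped by B -> flip
Dir SW: first cell '.' (not opp) -> no flip
Dir S: first cell '.' (not opp) -> no flip
Dir SE: first cell 'B' (not opp) -> no flip
All flips: (3,3)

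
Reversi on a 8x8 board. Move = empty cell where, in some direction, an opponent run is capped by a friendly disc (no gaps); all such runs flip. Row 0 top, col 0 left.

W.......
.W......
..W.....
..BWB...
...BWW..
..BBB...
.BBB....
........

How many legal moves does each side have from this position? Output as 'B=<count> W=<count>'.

-- B to move --
(0,1): no bracket -> illegal
(0,2): no bracket -> illegal
(1,0): no bracket -> illegal
(1,2): flips 1 -> legal
(1,3): no bracket -> illegal
(2,0): no bracket -> illegal
(2,1): no bracket -> illegal
(2,3): flips 1 -> legal
(2,4): no bracket -> illegal
(3,1): no bracket -> illegal
(3,5): flips 1 -> legal
(3,6): flips 1 -> legal
(4,2): no bracket -> illegal
(4,6): flips 2 -> legal
(5,5): no bracket -> illegal
(5,6): flips 1 -> legal
B mobility = 6
-- W to move --
(2,1): no bracket -> illegal
(2,3): flips 1 -> legal
(2,4): flips 1 -> legal
(2,5): no bracket -> illegal
(3,1): flips 1 -> legal
(3,5): flips 1 -> legal
(4,1): no bracket -> illegal
(4,2): flips 2 -> legal
(5,0): no bracket -> illegal
(5,1): no bracket -> illegal
(5,5): no bracket -> illegal
(6,0): no bracket -> illegal
(6,4): flips 1 -> legal
(6,5): no bracket -> illegal
(7,0): no bracket -> illegal
(7,1): flips 2 -> legal
(7,2): flips 2 -> legal
(7,3): flips 3 -> legal
(7,4): no bracket -> illegal
W mobility = 9

Answer: B=6 W=9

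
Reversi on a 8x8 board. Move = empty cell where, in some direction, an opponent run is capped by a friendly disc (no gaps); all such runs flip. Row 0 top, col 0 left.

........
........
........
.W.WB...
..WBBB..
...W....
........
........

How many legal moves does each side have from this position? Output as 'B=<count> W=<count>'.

Answer: B=6 W=3

Derivation:
-- B to move --
(2,0): no bracket -> illegal
(2,1): no bracket -> illegal
(2,2): flips 1 -> legal
(2,3): flips 1 -> legal
(2,4): no bracket -> illegal
(3,0): no bracket -> illegal
(3,2): flips 1 -> legal
(4,0): no bracket -> illegal
(4,1): flips 1 -> legal
(5,1): no bracket -> illegal
(5,2): no bracket -> illegal
(5,4): no bracket -> illegal
(6,2): flips 1 -> legal
(6,3): flips 1 -> legal
(6,4): no bracket -> illegal
B mobility = 6
-- W to move --
(2,3): no bracket -> illegal
(2,4): no bracket -> illegal
(2,5): no bracket -> illegal
(3,2): no bracket -> illegal
(3,5): flips 2 -> legal
(3,6): no bracket -> illegal
(4,6): flips 3 -> legal
(5,2): no bracket -> illegal
(5,4): no bracket -> illegal
(5,5): flips 1 -> legal
(5,6): no bracket -> illegal
W mobility = 3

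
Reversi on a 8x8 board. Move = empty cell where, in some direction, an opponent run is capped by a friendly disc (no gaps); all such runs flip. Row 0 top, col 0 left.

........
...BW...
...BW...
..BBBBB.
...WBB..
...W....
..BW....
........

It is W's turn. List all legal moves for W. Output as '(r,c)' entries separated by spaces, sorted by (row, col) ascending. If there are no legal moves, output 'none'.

(0,2): flips 1 -> legal
(0,3): flips 3 -> legal
(0,4): no bracket -> illegal
(1,2): flips 1 -> legal
(2,1): flips 1 -> legal
(2,2): flips 1 -> legal
(2,5): flips 1 -> legal
(2,6): flips 2 -> legal
(2,7): no bracket -> illegal
(3,1): no bracket -> illegal
(3,7): no bracket -> illegal
(4,1): flips 2 -> legal
(4,2): flips 1 -> legal
(4,6): flips 3 -> legal
(4,7): no bracket -> illegal
(5,1): no bracket -> illegal
(5,2): no bracket -> illegal
(5,4): flips 2 -> legal
(5,5): no bracket -> illegal
(5,6): no bracket -> illegal
(6,1): flips 1 -> legal
(7,1): flips 1 -> legal
(7,2): no bracket -> illegal
(7,3): no bracket -> illegal

Answer: (0,2) (0,3) (1,2) (2,1) (2,2) (2,5) (2,6) (4,1) (4,2) (4,6) (5,4) (6,1) (7,1)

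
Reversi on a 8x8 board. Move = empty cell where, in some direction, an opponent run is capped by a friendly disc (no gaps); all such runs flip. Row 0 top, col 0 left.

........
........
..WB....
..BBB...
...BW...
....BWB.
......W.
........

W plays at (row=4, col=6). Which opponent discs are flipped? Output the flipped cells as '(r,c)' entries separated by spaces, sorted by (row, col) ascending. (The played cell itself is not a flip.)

Dir NW: first cell '.' (not opp) -> no flip
Dir N: first cell '.' (not opp) -> no flip
Dir NE: first cell '.' (not opp) -> no flip
Dir W: first cell '.' (not opp) -> no flip
Dir E: first cell '.' (not opp) -> no flip
Dir SW: first cell 'W' (not opp) -> no flip
Dir S: opp run (5,6) capped by W -> flip
Dir SE: first cell '.' (not opp) -> no flip

Answer: (5,6)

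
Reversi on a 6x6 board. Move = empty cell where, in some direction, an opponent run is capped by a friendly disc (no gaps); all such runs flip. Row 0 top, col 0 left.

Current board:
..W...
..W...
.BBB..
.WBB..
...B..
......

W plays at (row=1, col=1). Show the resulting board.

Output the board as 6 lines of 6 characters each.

Answer: ..W...
.WW...
.WBB..
.WBB..
...B..
......

Derivation:
Place W at (1,1); scan 8 dirs for brackets.
Dir NW: first cell '.' (not opp) -> no flip
Dir N: first cell '.' (not opp) -> no flip
Dir NE: first cell 'W' (not opp) -> no flip
Dir W: first cell '.' (not opp) -> no flip
Dir E: first cell 'W' (not opp) -> no flip
Dir SW: first cell '.' (not opp) -> no flip
Dir S: opp run (2,1) capped by W -> flip
Dir SE: opp run (2,2) (3,3), next='.' -> no flip
All flips: (2,1)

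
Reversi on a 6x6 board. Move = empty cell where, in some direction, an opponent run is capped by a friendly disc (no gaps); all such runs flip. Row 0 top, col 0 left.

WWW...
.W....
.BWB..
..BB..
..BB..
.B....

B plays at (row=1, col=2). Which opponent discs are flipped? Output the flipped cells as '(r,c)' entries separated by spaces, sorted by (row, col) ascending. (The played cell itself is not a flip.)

Dir NW: opp run (0,1), next=edge -> no flip
Dir N: opp run (0,2), next=edge -> no flip
Dir NE: first cell '.' (not opp) -> no flip
Dir W: opp run (1,1), next='.' -> no flip
Dir E: first cell '.' (not opp) -> no flip
Dir SW: first cell 'B' (not opp) -> no flip
Dir S: opp run (2,2) capped by B -> flip
Dir SE: first cell 'B' (not opp) -> no flip

Answer: (2,2)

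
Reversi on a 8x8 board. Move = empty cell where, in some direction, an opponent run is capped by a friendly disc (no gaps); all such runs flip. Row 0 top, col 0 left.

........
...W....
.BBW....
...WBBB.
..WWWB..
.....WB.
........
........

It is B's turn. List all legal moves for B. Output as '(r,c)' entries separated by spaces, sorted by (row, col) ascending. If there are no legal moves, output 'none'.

Answer: (0,4) (1,2) (2,4) (3,2) (4,1) (5,2) (5,3) (5,4) (6,5) (6,6)

Derivation:
(0,2): no bracket -> illegal
(0,3): no bracket -> illegal
(0,4): flips 1 -> legal
(1,2): flips 1 -> legal
(1,4): no bracket -> illegal
(2,4): flips 1 -> legal
(3,1): no bracket -> illegal
(3,2): flips 1 -> legal
(4,1): flips 3 -> legal
(4,6): no bracket -> illegal
(5,1): no bracket -> illegal
(5,2): flips 1 -> legal
(5,3): flips 1 -> legal
(5,4): flips 2 -> legal
(6,4): no bracket -> illegal
(6,5): flips 1 -> legal
(6,6): flips 3 -> legal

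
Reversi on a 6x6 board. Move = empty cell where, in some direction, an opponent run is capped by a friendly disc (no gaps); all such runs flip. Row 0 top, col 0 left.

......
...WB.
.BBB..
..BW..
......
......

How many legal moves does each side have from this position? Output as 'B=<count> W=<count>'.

Answer: B=6 W=3

Derivation:
-- B to move --
(0,2): no bracket -> illegal
(0,3): flips 1 -> legal
(0,4): flips 1 -> legal
(1,2): flips 1 -> legal
(2,4): no bracket -> illegal
(3,4): flips 1 -> legal
(4,2): no bracket -> illegal
(4,3): flips 1 -> legal
(4,4): flips 1 -> legal
B mobility = 6
-- W to move --
(0,3): no bracket -> illegal
(0,4): no bracket -> illegal
(0,5): no bracket -> illegal
(1,0): no bracket -> illegal
(1,1): flips 1 -> legal
(1,2): no bracket -> illegal
(1,5): flips 1 -> legal
(2,0): no bracket -> illegal
(2,4): no bracket -> illegal
(2,5): no bracket -> illegal
(3,0): no bracket -> illegal
(3,1): flips 2 -> legal
(3,4): no bracket -> illegal
(4,1): no bracket -> illegal
(4,2): no bracket -> illegal
(4,3): no bracket -> illegal
W mobility = 3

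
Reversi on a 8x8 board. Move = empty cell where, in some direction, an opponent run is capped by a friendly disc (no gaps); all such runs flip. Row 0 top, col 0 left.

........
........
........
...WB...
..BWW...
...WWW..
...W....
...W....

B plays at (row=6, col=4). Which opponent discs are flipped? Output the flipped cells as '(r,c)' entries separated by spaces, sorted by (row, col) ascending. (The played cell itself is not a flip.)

Dir NW: opp run (5,3) capped by B -> flip
Dir N: opp run (5,4) (4,4) capped by B -> flip
Dir NE: opp run (5,5), next='.' -> no flip
Dir W: opp run (6,3), next='.' -> no flip
Dir E: first cell '.' (not opp) -> no flip
Dir SW: opp run (7,3), next=edge -> no flip
Dir S: first cell '.' (not opp) -> no flip
Dir SE: first cell '.' (not opp) -> no flip

Answer: (4,4) (5,3) (5,4)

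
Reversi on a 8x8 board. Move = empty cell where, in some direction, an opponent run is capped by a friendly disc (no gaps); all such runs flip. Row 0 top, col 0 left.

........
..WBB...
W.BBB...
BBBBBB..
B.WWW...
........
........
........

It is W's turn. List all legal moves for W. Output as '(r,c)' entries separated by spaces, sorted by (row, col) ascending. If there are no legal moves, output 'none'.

(0,2): no bracket -> illegal
(0,3): flips 3 -> legal
(0,4): flips 3 -> legal
(0,5): no bracket -> illegal
(1,1): flips 2 -> legal
(1,5): flips 4 -> legal
(2,1): flips 1 -> legal
(2,5): flips 1 -> legal
(2,6): flips 1 -> legal
(3,6): no bracket -> illegal
(4,1): no bracket -> illegal
(4,5): flips 2 -> legal
(4,6): no bracket -> illegal
(5,0): flips 2 -> legal
(5,1): no bracket -> illegal

Answer: (0,3) (0,4) (1,1) (1,5) (2,1) (2,5) (2,6) (4,5) (5,0)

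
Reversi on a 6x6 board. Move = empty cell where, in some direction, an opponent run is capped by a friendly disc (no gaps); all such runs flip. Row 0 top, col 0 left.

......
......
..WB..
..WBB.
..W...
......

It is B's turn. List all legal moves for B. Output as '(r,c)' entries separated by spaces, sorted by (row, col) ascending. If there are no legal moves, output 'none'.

(1,1): flips 1 -> legal
(1,2): no bracket -> illegal
(1,3): no bracket -> illegal
(2,1): flips 1 -> legal
(3,1): flips 1 -> legal
(4,1): flips 1 -> legal
(4,3): no bracket -> illegal
(5,1): flips 1 -> legal
(5,2): no bracket -> illegal
(5,3): no bracket -> illegal

Answer: (1,1) (2,1) (3,1) (4,1) (5,1)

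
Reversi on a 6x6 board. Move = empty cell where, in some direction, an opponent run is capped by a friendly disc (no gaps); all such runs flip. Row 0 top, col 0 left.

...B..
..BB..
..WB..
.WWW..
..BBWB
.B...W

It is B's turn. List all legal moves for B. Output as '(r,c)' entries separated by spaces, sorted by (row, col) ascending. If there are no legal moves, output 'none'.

(1,1): no bracket -> illegal
(2,0): flips 1 -> legal
(2,1): flips 2 -> legal
(2,4): flips 1 -> legal
(3,0): no bracket -> illegal
(3,4): no bracket -> illegal
(3,5): no bracket -> illegal
(4,0): flips 2 -> legal
(4,1): flips 1 -> legal
(5,3): no bracket -> illegal
(5,4): no bracket -> illegal

Answer: (2,0) (2,1) (2,4) (4,0) (4,1)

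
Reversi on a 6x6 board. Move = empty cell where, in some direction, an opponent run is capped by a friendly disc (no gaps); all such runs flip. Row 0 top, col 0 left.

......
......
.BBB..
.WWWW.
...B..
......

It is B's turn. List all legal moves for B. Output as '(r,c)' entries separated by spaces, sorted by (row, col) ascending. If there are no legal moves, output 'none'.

Answer: (2,5) (4,0) (4,1) (4,2) (4,4) (4,5)

Derivation:
(2,0): no bracket -> illegal
(2,4): no bracket -> illegal
(2,5): flips 1 -> legal
(3,0): no bracket -> illegal
(3,5): no bracket -> illegal
(4,0): flips 1 -> legal
(4,1): flips 2 -> legal
(4,2): flips 1 -> legal
(4,4): flips 1 -> legal
(4,5): flips 1 -> legal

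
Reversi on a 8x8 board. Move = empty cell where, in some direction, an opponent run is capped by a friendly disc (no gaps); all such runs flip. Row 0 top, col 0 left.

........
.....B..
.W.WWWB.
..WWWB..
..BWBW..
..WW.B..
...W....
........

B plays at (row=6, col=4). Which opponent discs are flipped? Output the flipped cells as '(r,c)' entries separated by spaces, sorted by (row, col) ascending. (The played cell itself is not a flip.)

Dir NW: opp run (5,3) capped by B -> flip
Dir N: first cell '.' (not opp) -> no flip
Dir NE: first cell 'B' (not opp) -> no flip
Dir W: opp run (6,3), next='.' -> no flip
Dir E: first cell '.' (not opp) -> no flip
Dir SW: first cell '.' (not opp) -> no flip
Dir S: first cell '.' (not opp) -> no flip
Dir SE: first cell '.' (not opp) -> no flip

Answer: (5,3)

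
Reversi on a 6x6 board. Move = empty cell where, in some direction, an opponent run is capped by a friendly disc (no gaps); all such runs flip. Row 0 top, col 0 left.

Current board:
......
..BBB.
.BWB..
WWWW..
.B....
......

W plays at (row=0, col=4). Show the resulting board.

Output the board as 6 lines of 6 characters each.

Place W at (0,4); scan 8 dirs for brackets.
Dir NW: edge -> no flip
Dir N: edge -> no flip
Dir NE: edge -> no flip
Dir W: first cell '.' (not opp) -> no flip
Dir E: first cell '.' (not opp) -> no flip
Dir SW: opp run (1,3) capped by W -> flip
Dir S: opp run (1,4), next='.' -> no flip
Dir SE: first cell '.' (not opp) -> no flip
All flips: (1,3)

Answer: ....W.
..BWB.
.BWB..
WWWW..
.B....
......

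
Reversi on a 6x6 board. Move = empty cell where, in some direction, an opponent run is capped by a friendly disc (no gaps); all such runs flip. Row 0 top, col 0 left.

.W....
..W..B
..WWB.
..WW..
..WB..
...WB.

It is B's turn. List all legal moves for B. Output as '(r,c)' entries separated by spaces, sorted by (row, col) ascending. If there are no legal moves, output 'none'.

Answer: (1,3) (2,1) (4,1) (5,1) (5,2)

Derivation:
(0,0): no bracket -> illegal
(0,2): no bracket -> illegal
(0,3): no bracket -> illegal
(1,0): no bracket -> illegal
(1,1): no bracket -> illegal
(1,3): flips 2 -> legal
(1,4): no bracket -> illegal
(2,1): flips 3 -> legal
(3,1): no bracket -> illegal
(3,4): no bracket -> illegal
(4,1): flips 1 -> legal
(4,4): no bracket -> illegal
(5,1): flips 2 -> legal
(5,2): flips 1 -> legal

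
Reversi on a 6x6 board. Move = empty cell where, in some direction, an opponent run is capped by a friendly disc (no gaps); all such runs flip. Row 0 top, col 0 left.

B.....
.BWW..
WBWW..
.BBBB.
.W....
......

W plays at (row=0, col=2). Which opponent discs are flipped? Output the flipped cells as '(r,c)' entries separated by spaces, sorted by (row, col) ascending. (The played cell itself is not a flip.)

Dir NW: edge -> no flip
Dir N: edge -> no flip
Dir NE: edge -> no flip
Dir W: first cell '.' (not opp) -> no flip
Dir E: first cell '.' (not opp) -> no flip
Dir SW: opp run (1,1) capped by W -> flip
Dir S: first cell 'W' (not opp) -> no flip
Dir SE: first cell 'W' (not opp) -> no flip

Answer: (1,1)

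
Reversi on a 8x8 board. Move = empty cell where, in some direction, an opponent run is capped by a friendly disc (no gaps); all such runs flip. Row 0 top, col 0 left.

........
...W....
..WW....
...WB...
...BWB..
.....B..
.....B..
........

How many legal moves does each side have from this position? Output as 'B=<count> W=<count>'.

-- B to move --
(0,2): no bracket -> illegal
(0,3): flips 3 -> legal
(0,4): no bracket -> illegal
(1,1): flips 3 -> legal
(1,2): flips 1 -> legal
(1,4): no bracket -> illegal
(2,1): no bracket -> illegal
(2,4): no bracket -> illegal
(3,1): no bracket -> illegal
(3,2): flips 1 -> legal
(3,5): no bracket -> illegal
(4,2): no bracket -> illegal
(5,3): no bracket -> illegal
(5,4): flips 1 -> legal
B mobility = 5
-- W to move --
(2,4): flips 1 -> legal
(2,5): no bracket -> illegal
(3,2): no bracket -> illegal
(3,5): flips 1 -> legal
(3,6): no bracket -> illegal
(4,2): flips 1 -> legal
(4,6): flips 1 -> legal
(5,2): no bracket -> illegal
(5,3): flips 1 -> legal
(5,4): no bracket -> illegal
(5,6): flips 2 -> legal
(6,4): no bracket -> illegal
(6,6): flips 1 -> legal
(7,4): no bracket -> illegal
(7,5): no bracket -> illegal
(7,6): no bracket -> illegal
W mobility = 7

Answer: B=5 W=7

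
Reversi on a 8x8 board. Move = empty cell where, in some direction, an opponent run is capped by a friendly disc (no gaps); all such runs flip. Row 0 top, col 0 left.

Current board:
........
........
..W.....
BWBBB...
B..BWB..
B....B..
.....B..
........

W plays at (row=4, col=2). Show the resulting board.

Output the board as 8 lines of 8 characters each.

Place W at (4,2); scan 8 dirs for brackets.
Dir NW: first cell 'W' (not opp) -> no flip
Dir N: opp run (3,2) capped by W -> flip
Dir NE: opp run (3,3), next='.' -> no flip
Dir W: first cell '.' (not opp) -> no flip
Dir E: opp run (4,3) capped by W -> flip
Dir SW: first cell '.' (not opp) -> no flip
Dir S: first cell '.' (not opp) -> no flip
Dir SE: first cell '.' (not opp) -> no flip
All flips: (3,2) (4,3)

Answer: ........
........
..W.....
BWWBB...
B.WWWB..
B....B..
.....B..
........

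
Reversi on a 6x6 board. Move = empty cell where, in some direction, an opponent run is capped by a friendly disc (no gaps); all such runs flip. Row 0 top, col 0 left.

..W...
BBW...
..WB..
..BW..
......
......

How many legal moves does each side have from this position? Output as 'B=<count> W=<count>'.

-- B to move --
(0,1): flips 1 -> legal
(0,3): no bracket -> illegal
(1,3): flips 1 -> legal
(2,1): flips 1 -> legal
(2,4): no bracket -> illegal
(3,1): no bracket -> illegal
(3,4): flips 1 -> legal
(4,2): no bracket -> illegal
(4,3): flips 1 -> legal
(4,4): flips 2 -> legal
B mobility = 6
-- W to move --
(0,0): flips 1 -> legal
(0,1): no bracket -> illegal
(1,3): flips 1 -> legal
(1,4): no bracket -> illegal
(2,0): flips 1 -> legal
(2,1): no bracket -> illegal
(2,4): flips 1 -> legal
(3,1): flips 1 -> legal
(3,4): flips 1 -> legal
(4,1): no bracket -> illegal
(4,2): flips 1 -> legal
(4,3): no bracket -> illegal
W mobility = 7

Answer: B=6 W=7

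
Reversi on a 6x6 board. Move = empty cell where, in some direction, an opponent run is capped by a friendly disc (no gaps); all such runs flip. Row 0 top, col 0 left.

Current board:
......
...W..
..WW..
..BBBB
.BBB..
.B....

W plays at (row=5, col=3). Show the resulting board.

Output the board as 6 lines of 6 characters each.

Place W at (5,3); scan 8 dirs for brackets.
Dir NW: opp run (4,2), next='.' -> no flip
Dir N: opp run (4,3) (3,3) capped by W -> flip
Dir NE: first cell '.' (not opp) -> no flip
Dir W: first cell '.' (not opp) -> no flip
Dir E: first cell '.' (not opp) -> no flip
Dir SW: edge -> no flip
Dir S: edge -> no flip
Dir SE: edge -> no flip
All flips: (3,3) (4,3)

Answer: ......
...W..
..WW..
..BWBB
.BBW..
.B.W..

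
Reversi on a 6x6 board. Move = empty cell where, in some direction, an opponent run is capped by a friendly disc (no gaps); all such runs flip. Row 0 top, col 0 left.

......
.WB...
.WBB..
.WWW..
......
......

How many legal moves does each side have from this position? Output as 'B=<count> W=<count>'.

-- B to move --
(0,0): flips 1 -> legal
(0,1): no bracket -> illegal
(0,2): no bracket -> illegal
(1,0): flips 1 -> legal
(2,0): flips 1 -> legal
(2,4): no bracket -> illegal
(3,0): flips 1 -> legal
(3,4): no bracket -> illegal
(4,0): flips 1 -> legal
(4,1): flips 1 -> legal
(4,2): flips 1 -> legal
(4,3): flips 1 -> legal
(4,4): flips 1 -> legal
B mobility = 9
-- W to move --
(0,1): no bracket -> illegal
(0,2): flips 2 -> legal
(0,3): flips 1 -> legal
(1,3): flips 3 -> legal
(1,4): flips 1 -> legal
(2,4): flips 2 -> legal
(3,4): no bracket -> illegal
W mobility = 5

Answer: B=9 W=5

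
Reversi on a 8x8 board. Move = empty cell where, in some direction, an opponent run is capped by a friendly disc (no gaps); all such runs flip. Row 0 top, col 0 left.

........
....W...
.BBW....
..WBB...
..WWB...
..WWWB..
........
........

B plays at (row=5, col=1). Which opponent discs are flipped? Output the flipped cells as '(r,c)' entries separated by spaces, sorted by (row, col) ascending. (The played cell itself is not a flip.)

Answer: (4,2) (5,2) (5,3) (5,4)

Derivation:
Dir NW: first cell '.' (not opp) -> no flip
Dir N: first cell '.' (not opp) -> no flip
Dir NE: opp run (4,2) capped by B -> flip
Dir W: first cell '.' (not opp) -> no flip
Dir E: opp run (5,2) (5,3) (5,4) capped by B -> flip
Dir SW: first cell '.' (not opp) -> no flip
Dir S: first cell '.' (not opp) -> no flip
Dir SE: first cell '.' (not opp) -> no flip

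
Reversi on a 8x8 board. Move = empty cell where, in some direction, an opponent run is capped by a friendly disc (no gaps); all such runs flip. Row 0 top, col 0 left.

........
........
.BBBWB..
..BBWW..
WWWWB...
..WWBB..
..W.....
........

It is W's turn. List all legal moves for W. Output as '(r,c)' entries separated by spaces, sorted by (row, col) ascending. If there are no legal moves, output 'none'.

(1,0): flips 2 -> legal
(1,1): no bracket -> illegal
(1,2): flips 3 -> legal
(1,3): flips 2 -> legal
(1,4): flips 2 -> legal
(1,5): flips 1 -> legal
(1,6): flips 1 -> legal
(2,0): flips 3 -> legal
(2,6): flips 1 -> legal
(3,0): no bracket -> illegal
(3,1): flips 2 -> legal
(3,6): no bracket -> illegal
(4,5): flips 1 -> legal
(4,6): no bracket -> illegal
(5,6): flips 2 -> legal
(6,3): no bracket -> illegal
(6,4): flips 2 -> legal
(6,5): flips 1 -> legal
(6,6): no bracket -> illegal

Answer: (1,0) (1,2) (1,3) (1,4) (1,5) (1,6) (2,0) (2,6) (3,1) (4,5) (5,6) (6,4) (6,5)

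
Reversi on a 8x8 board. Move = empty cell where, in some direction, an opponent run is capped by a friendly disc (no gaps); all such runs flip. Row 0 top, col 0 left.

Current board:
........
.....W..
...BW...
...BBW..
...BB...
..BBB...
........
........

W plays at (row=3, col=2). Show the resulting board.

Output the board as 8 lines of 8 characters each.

Place W at (3,2); scan 8 dirs for brackets.
Dir NW: first cell '.' (not opp) -> no flip
Dir N: first cell '.' (not opp) -> no flip
Dir NE: opp run (2,3), next='.' -> no flip
Dir W: first cell '.' (not opp) -> no flip
Dir E: opp run (3,3) (3,4) capped by W -> flip
Dir SW: first cell '.' (not opp) -> no flip
Dir S: first cell '.' (not opp) -> no flip
Dir SE: opp run (4,3) (5,4), next='.' -> no flip
All flips: (3,3) (3,4)

Answer: ........
.....W..
...BW...
..WWWW..
...BB...
..BBB...
........
........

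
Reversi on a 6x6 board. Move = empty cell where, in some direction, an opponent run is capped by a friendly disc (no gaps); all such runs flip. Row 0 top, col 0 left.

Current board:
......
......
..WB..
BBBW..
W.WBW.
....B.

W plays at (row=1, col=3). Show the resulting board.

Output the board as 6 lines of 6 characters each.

Place W at (1,3); scan 8 dirs for brackets.
Dir NW: first cell '.' (not opp) -> no flip
Dir N: first cell '.' (not opp) -> no flip
Dir NE: first cell '.' (not opp) -> no flip
Dir W: first cell '.' (not opp) -> no flip
Dir E: first cell '.' (not opp) -> no flip
Dir SW: first cell 'W' (not opp) -> no flip
Dir S: opp run (2,3) capped by W -> flip
Dir SE: first cell '.' (not opp) -> no flip
All flips: (2,3)

Answer: ......
...W..
..WW..
BBBW..
W.WBW.
....B.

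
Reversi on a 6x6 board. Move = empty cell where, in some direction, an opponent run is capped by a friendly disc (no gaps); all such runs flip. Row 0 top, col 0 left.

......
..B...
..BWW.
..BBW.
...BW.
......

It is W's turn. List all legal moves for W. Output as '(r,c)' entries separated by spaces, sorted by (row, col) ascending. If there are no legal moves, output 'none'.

Answer: (0,1) (1,1) (2,1) (3,1) (4,1) (4,2) (5,2) (5,3)

Derivation:
(0,1): flips 1 -> legal
(0,2): no bracket -> illegal
(0,3): no bracket -> illegal
(1,1): flips 2 -> legal
(1,3): no bracket -> illegal
(2,1): flips 1 -> legal
(3,1): flips 2 -> legal
(4,1): flips 1 -> legal
(4,2): flips 2 -> legal
(5,2): flips 1 -> legal
(5,3): flips 2 -> legal
(5,4): no bracket -> illegal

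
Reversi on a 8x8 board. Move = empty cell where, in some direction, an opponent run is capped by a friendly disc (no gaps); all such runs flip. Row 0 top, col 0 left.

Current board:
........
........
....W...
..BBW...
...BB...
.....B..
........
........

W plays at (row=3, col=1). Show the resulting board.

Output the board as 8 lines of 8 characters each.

Answer: ........
........
....W...
.WWWW...
...BB...
.....B..
........
........

Derivation:
Place W at (3,1); scan 8 dirs for brackets.
Dir NW: first cell '.' (not opp) -> no flip
Dir N: first cell '.' (not opp) -> no flip
Dir NE: first cell '.' (not opp) -> no flip
Dir W: first cell '.' (not opp) -> no flip
Dir E: opp run (3,2) (3,3) capped by W -> flip
Dir SW: first cell '.' (not opp) -> no flip
Dir S: first cell '.' (not opp) -> no flip
Dir SE: first cell '.' (not opp) -> no flip
All flips: (3,2) (3,3)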